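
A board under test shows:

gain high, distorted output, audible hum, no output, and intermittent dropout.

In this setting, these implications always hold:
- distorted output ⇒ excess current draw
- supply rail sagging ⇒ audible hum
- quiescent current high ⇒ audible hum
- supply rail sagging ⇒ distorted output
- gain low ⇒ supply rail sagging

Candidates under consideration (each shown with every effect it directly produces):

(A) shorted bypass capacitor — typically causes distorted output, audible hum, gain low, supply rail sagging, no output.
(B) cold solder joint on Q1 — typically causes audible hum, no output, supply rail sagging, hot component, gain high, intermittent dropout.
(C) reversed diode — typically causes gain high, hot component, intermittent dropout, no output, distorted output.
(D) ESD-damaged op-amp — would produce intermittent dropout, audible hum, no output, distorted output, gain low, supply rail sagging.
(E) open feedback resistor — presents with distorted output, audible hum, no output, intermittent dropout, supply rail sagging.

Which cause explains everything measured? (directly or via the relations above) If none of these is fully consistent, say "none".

B

For each candidate, compare predicted effects to what was observed:
(A) shorted bypass capacitor — gain high NO; distorted output yes; audible hum yes; no output yes; intermittent dropout NO
(B) cold solder joint on Q1 — gain high yes; distorted output yes (via supply rail sagging → distorted output); audible hum yes; no output yes; intermittent dropout yes
(C) reversed diode — does not account for audible hum
(D) ESD-damaged op-amp — gain high NO; distorted output yes; audible hum yes; no output yes; intermittent dropout yes
(E) open feedback resistor — gain high NO; distorted output yes; audible hum yes; no output yes; intermittent dropout yes
(B) alone accounts for all the evidence.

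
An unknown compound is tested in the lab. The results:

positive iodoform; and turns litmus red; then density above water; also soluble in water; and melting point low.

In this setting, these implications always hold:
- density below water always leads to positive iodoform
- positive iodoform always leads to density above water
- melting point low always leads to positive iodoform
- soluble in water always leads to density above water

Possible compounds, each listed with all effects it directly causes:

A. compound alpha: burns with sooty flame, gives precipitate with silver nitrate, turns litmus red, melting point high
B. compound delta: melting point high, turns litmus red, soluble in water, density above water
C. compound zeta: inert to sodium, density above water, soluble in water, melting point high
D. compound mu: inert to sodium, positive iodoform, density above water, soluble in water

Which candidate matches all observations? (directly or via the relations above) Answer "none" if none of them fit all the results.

For each candidate, compare predicted effects to what was observed:
(A) compound alpha — fails on positive iodoform, density above water, soluble in water, melting point low (predicts melting point high, not melting point low)
(B) compound delta — positive iodoform NO; turns litmus red yes; density above water yes; soluble in water yes; melting point low NO
(C) compound zeta — positive iodoform NO; turns litmus red NO; density above water yes; soluble in water yes; melting point low NO
(D) compound mu — positive iodoform yes; turns litmus red NO; density above water yes; soluble in water yes; melting point low NO
Every candidate fails on at least one observation.

none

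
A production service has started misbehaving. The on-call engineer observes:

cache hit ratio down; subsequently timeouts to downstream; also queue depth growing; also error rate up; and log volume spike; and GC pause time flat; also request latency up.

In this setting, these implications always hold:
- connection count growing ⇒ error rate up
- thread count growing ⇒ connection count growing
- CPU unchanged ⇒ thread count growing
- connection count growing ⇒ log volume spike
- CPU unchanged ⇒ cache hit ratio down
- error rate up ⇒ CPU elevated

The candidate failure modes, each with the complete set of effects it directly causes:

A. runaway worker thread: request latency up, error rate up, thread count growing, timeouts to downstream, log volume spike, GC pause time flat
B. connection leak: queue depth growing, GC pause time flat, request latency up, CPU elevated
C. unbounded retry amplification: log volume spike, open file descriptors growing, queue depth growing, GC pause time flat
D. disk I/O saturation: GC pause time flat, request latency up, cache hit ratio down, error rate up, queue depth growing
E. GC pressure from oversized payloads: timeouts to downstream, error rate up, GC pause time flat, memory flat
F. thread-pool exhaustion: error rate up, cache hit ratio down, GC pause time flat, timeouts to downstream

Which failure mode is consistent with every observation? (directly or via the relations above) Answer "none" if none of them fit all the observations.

none

Checking each candidate against the observations:
(A) runaway worker thread — cache hit ratio down miss; timeouts to downstream match; queue depth growing miss; error rate up match; log volume spike match; GC pause time flat match; request latency up match
(B) connection leak — cache hit ratio down miss; timeouts to downstream miss; queue depth growing match; error rate up miss; log volume spike miss; GC pause time flat match; request latency up match
(C) unbounded retry amplification — does not account for cache hit ratio down, timeouts to downstream, error rate up, request latency up
(D) disk I/O saturation — cache hit ratio down match; timeouts to downstream miss; queue depth growing match; error rate up match; log volume spike miss; GC pause time flat match; request latency up match
(E) GC pressure from oversized payloads — cache hit ratio down miss; timeouts to downstream match; queue depth growing miss; error rate up match; log volume spike miss; GC pause time flat match; request latency up miss
(F) thread-pool exhaustion — cache hit ratio down match; timeouts to downstream match; queue depth growing miss; error rate up match; log volume spike miss; GC pause time flat match; request latency up miss
No candidate is consistent with all observations.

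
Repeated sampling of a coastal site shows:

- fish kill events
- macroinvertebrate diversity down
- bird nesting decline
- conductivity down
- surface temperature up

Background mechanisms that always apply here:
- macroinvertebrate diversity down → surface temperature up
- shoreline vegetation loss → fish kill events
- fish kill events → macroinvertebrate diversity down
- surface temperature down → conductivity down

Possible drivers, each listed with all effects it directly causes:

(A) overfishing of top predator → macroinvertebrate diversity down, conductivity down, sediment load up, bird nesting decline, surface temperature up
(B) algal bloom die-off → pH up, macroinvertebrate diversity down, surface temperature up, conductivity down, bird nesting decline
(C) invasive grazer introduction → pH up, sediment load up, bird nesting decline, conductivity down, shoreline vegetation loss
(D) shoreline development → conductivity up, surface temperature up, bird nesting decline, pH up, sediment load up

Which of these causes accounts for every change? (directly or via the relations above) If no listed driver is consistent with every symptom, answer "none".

Per-candidate check:
(A) overfishing of top predator — fish kill events -; macroinvertebrate diversity down +; bird nesting decline +; conductivity down +; surface temperature up +
(B) algal bloom die-off — fish kill events -; macroinvertebrate diversity down +; bird nesting decline +; conductivity down +; surface temperature up +
(C) invasive grazer introduction — fish kill events + (through shoreline vegetation loss → fish kill events); macroinvertebrate diversity down + (through shoreline vegetation loss → fish kill events → macroinvertebrate diversity down); bird nesting decline +; conductivity down +; surface temperature up + (through shoreline vegetation loss → fish kill events → macroinvertebrate diversity down → surface temperature up)
(D) shoreline development — fish kill events -; macroinvertebrate diversity down -; bird nesting decline +; conductivity down -; surface temperature up +
(C) is the only candidate with no mismatches.

C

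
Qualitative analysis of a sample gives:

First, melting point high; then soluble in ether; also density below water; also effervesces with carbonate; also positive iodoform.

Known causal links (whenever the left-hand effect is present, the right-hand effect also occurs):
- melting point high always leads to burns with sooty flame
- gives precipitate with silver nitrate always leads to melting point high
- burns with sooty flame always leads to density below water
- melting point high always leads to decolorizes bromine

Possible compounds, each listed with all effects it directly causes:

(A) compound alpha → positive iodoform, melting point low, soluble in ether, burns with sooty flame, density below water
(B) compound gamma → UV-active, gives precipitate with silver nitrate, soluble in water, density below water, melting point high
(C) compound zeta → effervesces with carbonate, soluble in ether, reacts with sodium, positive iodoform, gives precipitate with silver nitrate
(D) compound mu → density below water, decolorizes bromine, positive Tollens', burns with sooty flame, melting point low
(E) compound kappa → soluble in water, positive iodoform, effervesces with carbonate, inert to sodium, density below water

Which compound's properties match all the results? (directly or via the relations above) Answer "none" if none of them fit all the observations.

Checking each candidate against the observations:
(A) compound alpha — fails on melting point high, effervesces with carbonate (predicts melting point low, not melting point high)
(B) compound gamma — melting point high match; soluble in ether miss; density below water match; effervesces with carbonate miss; positive iodoform miss
(C) compound zeta — melting point high match (by gives precipitate with silver nitrate → melting point high); soluble in ether match; density below water match (by gives precipitate with silver nitrate → melting point high → burns with sooty flame → density below water); effervesces with carbonate match; positive iodoform match
(D) compound mu — melting point high miss; soluble in ether miss; density below water match; effervesces with carbonate miss; positive iodoform miss
(E) compound kappa — melting point high miss; soluble in ether miss; density below water match; effervesces with carbonate match; positive iodoform match
(C) alone accounts for all the evidence.

C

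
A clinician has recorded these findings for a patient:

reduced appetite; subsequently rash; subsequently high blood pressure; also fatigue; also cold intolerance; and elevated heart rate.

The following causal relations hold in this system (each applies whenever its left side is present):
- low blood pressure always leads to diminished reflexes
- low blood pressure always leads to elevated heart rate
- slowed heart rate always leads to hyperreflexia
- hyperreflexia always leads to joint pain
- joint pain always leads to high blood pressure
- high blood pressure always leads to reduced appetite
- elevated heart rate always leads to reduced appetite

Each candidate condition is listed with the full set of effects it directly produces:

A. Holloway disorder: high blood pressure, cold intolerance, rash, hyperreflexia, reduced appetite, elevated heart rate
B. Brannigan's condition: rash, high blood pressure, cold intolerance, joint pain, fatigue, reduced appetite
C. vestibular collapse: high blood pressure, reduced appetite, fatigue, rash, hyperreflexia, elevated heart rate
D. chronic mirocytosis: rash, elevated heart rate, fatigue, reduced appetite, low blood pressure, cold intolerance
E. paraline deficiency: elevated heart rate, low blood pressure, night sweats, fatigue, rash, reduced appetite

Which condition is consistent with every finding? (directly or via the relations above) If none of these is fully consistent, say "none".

For each candidate, compare predicted effects to what was observed:
(A) Holloway disorder — does not account for fatigue
(B) Brannigan's condition — reduced appetite ✓; rash ✓; high blood pressure ✓; fatigue ✓; cold intolerance ✓; elevated heart rate ✗
(C) vestibular collapse — does not account for cold intolerance
(D) chronic mirocytosis — fails on high blood pressure (predicts low blood pressure, not high blood pressure)
(E) paraline deficiency — fails on high blood pressure, cold intolerance (predicts low blood pressure, not high blood pressure)
None of the listed candidates fits everything.

none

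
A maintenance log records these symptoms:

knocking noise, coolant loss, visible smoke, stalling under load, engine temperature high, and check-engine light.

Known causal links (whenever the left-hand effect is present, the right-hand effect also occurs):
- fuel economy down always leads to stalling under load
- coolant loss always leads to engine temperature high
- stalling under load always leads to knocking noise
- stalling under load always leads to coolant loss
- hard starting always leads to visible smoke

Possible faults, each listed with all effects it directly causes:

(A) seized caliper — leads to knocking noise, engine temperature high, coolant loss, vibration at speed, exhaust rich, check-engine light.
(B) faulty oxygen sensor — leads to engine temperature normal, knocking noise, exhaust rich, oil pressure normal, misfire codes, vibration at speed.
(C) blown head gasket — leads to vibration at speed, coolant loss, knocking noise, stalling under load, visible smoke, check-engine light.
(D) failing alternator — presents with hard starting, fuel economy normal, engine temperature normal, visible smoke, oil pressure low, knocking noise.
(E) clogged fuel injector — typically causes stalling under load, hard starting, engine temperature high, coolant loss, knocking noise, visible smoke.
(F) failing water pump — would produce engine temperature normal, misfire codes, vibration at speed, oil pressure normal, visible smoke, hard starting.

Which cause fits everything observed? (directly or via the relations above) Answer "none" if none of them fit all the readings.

Per-candidate check:
(A) seized caliper — does not account for visible smoke, stalling under load
(B) faulty oxygen sensor — knocking noise match; coolant loss miss; visible smoke miss; stalling under load miss; engine temperature high miss; check-engine light miss
(C) blown head gasket — accounts for every observation (engine temperature high via coolant loss → engine temperature high)
(D) failing alternator — knocking noise match; coolant loss miss; visible smoke match; stalling under load miss; engine temperature high miss; check-engine light miss
(E) clogged fuel injector — knocking noise match; coolant loss match; visible smoke match; stalling under load match; engine temperature high match; check-engine light miss
(F) failing water pump — fails on knocking noise, coolant loss, stalling under load, engine temperature high, check-engine light (predicts engine temperature normal, not engine temperature high)
(C) alone accounts for all the evidence.

C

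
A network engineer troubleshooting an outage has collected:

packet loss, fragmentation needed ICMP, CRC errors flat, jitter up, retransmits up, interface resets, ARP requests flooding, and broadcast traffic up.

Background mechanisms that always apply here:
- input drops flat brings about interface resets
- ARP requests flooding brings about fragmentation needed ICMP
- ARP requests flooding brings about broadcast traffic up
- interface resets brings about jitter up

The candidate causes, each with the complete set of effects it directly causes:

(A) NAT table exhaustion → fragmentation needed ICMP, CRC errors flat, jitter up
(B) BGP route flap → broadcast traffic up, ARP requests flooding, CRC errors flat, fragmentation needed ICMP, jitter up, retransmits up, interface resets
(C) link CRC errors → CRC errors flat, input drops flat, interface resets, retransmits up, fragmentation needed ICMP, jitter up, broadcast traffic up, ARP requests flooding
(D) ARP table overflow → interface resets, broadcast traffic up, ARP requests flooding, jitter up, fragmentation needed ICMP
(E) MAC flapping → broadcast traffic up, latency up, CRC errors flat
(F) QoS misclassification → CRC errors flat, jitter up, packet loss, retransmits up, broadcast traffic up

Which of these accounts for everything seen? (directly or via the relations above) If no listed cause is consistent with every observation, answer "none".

none

Per-candidate check:
(A) NAT table exhaustion — does not account for packet loss, retransmits up, interface resets, ARP requests flooding, broadcast traffic up
(B) BGP route flap — does not account for packet loss
(C) link CRC errors — packet loss NO; fragmentation needed ICMP yes; CRC errors flat yes; jitter up yes; retransmits up yes; interface resets yes; ARP requests flooding yes; broadcast traffic up yes
(D) ARP table overflow — does not account for packet loss, CRC errors flat, retransmits up
(E) MAC flapping — packet loss NO; fragmentation needed ICMP NO; CRC errors flat yes; jitter up NO; retransmits up NO; interface resets NO; ARP requests flooding NO; broadcast traffic up yes
(F) QoS misclassification — packet loss yes; fragmentation needed ICMP NO; CRC errors flat yes; jitter up yes; retransmits up yes; interface resets NO; ARP requests flooding NO; broadcast traffic up yes
No candidate is consistent with all observations.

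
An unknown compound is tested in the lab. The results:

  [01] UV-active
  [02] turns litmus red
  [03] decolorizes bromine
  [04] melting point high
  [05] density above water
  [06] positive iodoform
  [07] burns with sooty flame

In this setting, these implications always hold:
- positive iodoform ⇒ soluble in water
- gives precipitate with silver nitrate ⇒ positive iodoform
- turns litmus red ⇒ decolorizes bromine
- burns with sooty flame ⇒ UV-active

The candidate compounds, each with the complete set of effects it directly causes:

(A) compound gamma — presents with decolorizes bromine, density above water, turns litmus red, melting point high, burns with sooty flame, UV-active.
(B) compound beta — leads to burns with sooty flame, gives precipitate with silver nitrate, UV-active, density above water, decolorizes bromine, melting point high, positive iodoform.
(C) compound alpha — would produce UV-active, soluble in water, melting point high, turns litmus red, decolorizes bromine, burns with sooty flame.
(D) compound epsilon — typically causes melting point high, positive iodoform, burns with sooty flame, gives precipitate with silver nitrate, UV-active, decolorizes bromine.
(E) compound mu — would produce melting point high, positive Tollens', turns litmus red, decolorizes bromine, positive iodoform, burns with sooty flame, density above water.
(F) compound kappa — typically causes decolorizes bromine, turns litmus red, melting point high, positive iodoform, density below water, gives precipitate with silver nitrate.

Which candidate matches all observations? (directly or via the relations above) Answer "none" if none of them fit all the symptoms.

E

Testing each hypothesis:
(A) compound gamma — UV-active yes; turns litmus red yes; decolorizes bromine yes; melting point high yes; density above water yes; positive iodoform NO; burns with sooty flame yes
(B) compound beta — does not account for turns litmus red
(C) compound alpha — UV-active yes; turns litmus red yes; decolorizes bromine yes; melting point high yes; density above water NO; positive iodoform NO; burns with sooty flame yes
(D) compound epsilon — does not account for turns litmus red, density above water
(E) compound mu — accounts for every observation (UV-active through burns with sooty flame → UV-active)
(F) compound kappa — fails on UV-active, density above water, burns with sooty flame (predicts density below water, not density above water)
(E) alone accounts for all the evidence.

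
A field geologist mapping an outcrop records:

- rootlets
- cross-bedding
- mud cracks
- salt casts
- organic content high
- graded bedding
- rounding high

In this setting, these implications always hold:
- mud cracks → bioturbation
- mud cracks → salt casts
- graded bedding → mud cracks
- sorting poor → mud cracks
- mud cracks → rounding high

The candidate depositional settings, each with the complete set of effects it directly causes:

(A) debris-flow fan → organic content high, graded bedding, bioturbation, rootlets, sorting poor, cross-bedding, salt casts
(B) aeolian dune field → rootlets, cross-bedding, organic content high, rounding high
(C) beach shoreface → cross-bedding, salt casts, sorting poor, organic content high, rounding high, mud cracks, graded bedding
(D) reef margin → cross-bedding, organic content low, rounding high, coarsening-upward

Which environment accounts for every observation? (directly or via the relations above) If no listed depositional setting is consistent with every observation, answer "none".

Per-candidate check:
(A) debris-flow fan — accounts for every observation (mud cracks through graded bedding → mud cracks)
(B) aeolian dune field — rootlets match; cross-bedding match; mud cracks miss; salt casts miss; organic content high match; graded bedding miss; rounding high match
(C) beach shoreface — rootlets miss; cross-bedding match; mud cracks match; salt casts match; organic content high match; graded bedding match; rounding high match
(D) reef margin — fails on rootlets, mud cracks, salt casts, organic content high, graded bedding (predicts organic content low, not organic content high)
Only (A) is consistent with every observation.

A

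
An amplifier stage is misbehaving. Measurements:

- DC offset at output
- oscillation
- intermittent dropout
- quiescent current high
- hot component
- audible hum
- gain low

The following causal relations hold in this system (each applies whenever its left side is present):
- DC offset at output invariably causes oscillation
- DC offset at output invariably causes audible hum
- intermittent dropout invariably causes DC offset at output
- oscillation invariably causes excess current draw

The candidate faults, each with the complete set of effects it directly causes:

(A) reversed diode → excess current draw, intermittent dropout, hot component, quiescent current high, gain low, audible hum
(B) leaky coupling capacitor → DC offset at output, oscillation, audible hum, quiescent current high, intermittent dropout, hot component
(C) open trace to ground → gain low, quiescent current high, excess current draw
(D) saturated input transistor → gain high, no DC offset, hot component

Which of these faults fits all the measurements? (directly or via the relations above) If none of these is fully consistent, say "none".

Checking each candidate against the observations:
(A) reversed diode — accounts for every observation (DC offset at output via intermittent dropout → DC offset at output)
(B) leaky coupling capacitor — does not account for gain low
(C) open trace to ground — DC offset at output miss; oscillation miss; intermittent dropout miss; quiescent current high match; hot component miss; audible hum miss; gain low match
(D) saturated input transistor — fails on DC offset at output, oscillation, intermittent dropout, quiescent current high, audible hum, gain low (predicts no DC offset, not DC offset at output; predicts gain high, not gain low)
Only (A) is consistent with every observation.

A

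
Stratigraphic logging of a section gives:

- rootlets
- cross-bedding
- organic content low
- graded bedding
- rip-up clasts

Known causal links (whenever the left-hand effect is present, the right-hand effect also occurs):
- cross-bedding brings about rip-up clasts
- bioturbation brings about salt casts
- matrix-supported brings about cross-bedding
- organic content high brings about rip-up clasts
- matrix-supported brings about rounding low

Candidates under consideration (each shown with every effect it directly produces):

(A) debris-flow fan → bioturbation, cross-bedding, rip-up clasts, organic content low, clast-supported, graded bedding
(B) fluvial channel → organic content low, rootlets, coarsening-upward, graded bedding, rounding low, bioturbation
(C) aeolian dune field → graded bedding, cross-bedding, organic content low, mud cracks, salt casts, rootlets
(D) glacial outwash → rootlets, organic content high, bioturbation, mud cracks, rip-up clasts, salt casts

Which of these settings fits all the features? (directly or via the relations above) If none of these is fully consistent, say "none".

For each candidate, compare predicted effects to what was observed:
(A) debris-flow fan — rootlets NO; cross-bedding yes; organic content low yes; graded bedding yes; rip-up clasts yes
(B) fluvial channel — rootlets yes; cross-bedding NO; organic content low yes; graded bedding yes; rip-up clasts NO
(C) aeolian dune field — accounts for every observation (rip-up clasts through cross-bedding → rip-up clasts)
(D) glacial outwash — fails on cross-bedding, organic content low, graded bedding (predicts organic content high, not organic content low)
Only (C) is consistent with every observation.

C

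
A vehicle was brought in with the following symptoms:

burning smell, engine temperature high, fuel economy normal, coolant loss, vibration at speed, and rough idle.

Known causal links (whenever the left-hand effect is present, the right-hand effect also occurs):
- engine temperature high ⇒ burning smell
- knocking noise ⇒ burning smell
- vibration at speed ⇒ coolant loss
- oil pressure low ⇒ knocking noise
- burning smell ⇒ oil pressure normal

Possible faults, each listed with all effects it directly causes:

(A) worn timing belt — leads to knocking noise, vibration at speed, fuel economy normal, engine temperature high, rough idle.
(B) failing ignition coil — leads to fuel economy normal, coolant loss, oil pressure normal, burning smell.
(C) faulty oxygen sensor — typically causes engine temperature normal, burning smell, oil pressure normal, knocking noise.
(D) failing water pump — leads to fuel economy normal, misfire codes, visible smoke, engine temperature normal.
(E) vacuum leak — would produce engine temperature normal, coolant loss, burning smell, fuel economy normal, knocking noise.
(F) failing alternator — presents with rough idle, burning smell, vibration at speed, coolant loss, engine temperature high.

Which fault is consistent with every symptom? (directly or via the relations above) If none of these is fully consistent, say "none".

Testing each hypothesis:
(A) worn timing belt — accounts for every observation (burning smell by knocking noise → burning smell)
(B) failing ignition coil — burning smell ✓; engine temperature high ✗; fuel economy normal ✓; coolant loss ✓; vibration at speed ✗; rough idle ✗
(C) faulty oxygen sensor — burning smell ✓; engine temperature high ✗; fuel economy normal ✗; coolant loss ✗; vibration at speed ✗; rough idle ✗
(D) failing water pump — fails on burning smell, engine temperature high, coolant loss, vibration at speed, rough idle (predicts engine temperature normal, not engine temperature high)
(E) vacuum leak — burning smell ✓; engine temperature high ✗; fuel economy normal ✓; coolant loss ✓; vibration at speed ✗; rough idle ✗
(F) failing alternator — does not account for fuel economy normal
Only (A) is consistent with every observation.

A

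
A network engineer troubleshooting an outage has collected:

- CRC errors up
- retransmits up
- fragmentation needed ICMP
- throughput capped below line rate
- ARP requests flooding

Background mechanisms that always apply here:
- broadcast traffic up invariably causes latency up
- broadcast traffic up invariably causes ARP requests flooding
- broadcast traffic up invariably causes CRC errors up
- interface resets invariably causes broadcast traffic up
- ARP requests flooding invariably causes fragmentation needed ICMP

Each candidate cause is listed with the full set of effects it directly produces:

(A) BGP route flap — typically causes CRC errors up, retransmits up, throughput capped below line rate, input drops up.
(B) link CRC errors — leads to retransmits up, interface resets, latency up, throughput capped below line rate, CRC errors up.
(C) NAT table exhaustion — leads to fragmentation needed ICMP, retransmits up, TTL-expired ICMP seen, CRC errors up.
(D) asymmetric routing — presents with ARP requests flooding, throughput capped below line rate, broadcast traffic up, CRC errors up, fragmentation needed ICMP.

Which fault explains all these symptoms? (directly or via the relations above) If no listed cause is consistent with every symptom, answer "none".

B

Testing each hypothesis:
(A) BGP route flap — CRC errors up +; retransmits up +; fragmentation needed ICMP -; throughput capped below line rate +; ARP requests flooding -
(B) link CRC errors — CRC errors up +; retransmits up +; fragmentation needed ICMP + (by interface resets → broadcast traffic up → ARP requests flooding → fragmentation needed ICMP); throughput capped below line rate +; ARP requests flooding + (by interface resets → broadcast traffic up → ARP requests flooding)
(C) NAT table exhaustion — CRC errors up +; retransmits up +; fragmentation needed ICMP +; throughput capped below line rate -; ARP requests flooding -
(D) asymmetric routing — does not account for retransmits up
Only (B) is consistent with every observation.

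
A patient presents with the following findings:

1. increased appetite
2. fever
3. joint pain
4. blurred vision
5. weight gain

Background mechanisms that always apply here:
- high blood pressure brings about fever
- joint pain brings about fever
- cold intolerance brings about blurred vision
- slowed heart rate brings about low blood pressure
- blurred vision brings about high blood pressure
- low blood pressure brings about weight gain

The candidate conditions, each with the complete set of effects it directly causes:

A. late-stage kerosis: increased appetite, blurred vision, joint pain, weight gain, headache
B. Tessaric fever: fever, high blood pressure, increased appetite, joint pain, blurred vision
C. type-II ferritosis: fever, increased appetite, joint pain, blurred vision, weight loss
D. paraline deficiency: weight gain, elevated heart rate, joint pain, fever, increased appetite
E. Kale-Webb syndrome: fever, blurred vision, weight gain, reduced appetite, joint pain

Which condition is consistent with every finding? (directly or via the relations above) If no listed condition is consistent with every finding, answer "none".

Per-candidate check:
(A) late-stage kerosis — increased appetite match; fever match (through joint pain → fever); joint pain match; blurred vision match; weight gain match
(B) Tessaric fever — does not account for weight gain
(C) type-II ferritosis — increased appetite match; fever match; joint pain match; blurred vision match; weight gain miss
(D) paraline deficiency — increased appetite match; fever match; joint pain match; blurred vision miss; weight gain match
(E) Kale-Webb syndrome — increased appetite miss; fever match; joint pain match; blurred vision match; weight gain match
(A) is the only candidate with no mismatches.

A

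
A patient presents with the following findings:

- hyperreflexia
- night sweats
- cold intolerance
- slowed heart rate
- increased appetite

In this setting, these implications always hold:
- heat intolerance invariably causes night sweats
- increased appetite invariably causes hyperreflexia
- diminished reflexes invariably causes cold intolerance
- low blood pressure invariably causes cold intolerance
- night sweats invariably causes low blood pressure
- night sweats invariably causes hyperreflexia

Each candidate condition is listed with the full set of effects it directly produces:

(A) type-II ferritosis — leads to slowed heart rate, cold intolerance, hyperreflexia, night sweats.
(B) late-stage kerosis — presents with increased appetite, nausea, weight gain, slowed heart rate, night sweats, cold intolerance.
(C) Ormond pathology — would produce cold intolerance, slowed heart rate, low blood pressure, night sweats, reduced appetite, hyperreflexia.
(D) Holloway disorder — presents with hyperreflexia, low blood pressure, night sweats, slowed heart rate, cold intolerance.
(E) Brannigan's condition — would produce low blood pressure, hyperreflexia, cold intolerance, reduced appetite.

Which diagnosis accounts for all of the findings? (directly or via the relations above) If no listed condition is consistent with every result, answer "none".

Per-candidate check:
(A) type-II ferritosis — does not account for increased appetite
(B) late-stage kerosis — accounts for every observation (hyperreflexia through night sweats → hyperreflexia)
(C) Ormond pathology — hyperreflexia match; night sweats match; cold intolerance match; slowed heart rate match; increased appetite miss
(D) Holloway disorder — does not account for increased appetite
(E) Brannigan's condition — fails on night sweats, slowed heart rate, increased appetite (predicts reduced appetite, not increased appetite)
(B) is the only candidate with no mismatches.

B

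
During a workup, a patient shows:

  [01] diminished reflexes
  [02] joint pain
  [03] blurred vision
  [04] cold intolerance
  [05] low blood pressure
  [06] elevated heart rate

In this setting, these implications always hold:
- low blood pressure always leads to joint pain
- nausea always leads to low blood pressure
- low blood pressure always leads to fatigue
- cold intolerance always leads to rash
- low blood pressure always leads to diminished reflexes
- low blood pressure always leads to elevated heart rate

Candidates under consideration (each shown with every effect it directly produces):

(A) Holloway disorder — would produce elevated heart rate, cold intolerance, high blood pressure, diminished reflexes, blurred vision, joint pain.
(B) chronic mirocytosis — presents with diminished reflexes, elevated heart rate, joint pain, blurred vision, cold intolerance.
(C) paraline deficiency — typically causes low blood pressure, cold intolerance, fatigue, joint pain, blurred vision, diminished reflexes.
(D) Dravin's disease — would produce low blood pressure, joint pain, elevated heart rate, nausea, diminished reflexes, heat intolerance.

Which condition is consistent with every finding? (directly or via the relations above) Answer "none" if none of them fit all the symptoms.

For each candidate, compare predicted effects to what was observed:
(A) Holloway disorder — fails on low blood pressure (predicts high blood pressure, not low blood pressure)
(B) chronic mirocytosis — diminished reflexes +; joint pain +; blurred vision +; cold intolerance +; low blood pressure -; elevated heart rate +
(C) paraline deficiency — accounts for every observation (elevated heart rate through low blood pressure → elevated heart rate)
(D) Dravin's disease — fails on blurred vision, cold intolerance (predicts heat intolerance, not cold intolerance)
Only (C) is consistent with every observation.

C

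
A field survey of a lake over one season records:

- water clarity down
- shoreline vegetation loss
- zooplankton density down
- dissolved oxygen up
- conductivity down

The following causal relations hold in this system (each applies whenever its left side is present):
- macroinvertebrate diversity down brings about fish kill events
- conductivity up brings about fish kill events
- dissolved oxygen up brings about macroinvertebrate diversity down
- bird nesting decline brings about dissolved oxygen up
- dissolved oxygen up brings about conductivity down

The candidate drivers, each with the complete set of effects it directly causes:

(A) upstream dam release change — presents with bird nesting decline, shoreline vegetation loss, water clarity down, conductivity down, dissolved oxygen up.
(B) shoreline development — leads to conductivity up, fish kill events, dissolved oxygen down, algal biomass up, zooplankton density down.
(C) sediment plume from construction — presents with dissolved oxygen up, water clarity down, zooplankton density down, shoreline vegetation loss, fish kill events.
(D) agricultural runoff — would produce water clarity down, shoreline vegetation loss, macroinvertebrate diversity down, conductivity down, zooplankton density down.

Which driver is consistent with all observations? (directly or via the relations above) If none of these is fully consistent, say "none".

For each candidate, compare predicted effects to what was observed:
(A) upstream dam release change — water clarity down match; shoreline vegetation loss match; zooplankton density down miss; dissolved oxygen up match; conductivity down match
(B) shoreline development — water clarity down miss; shoreline vegetation loss miss; zooplankton density down match; dissolved oxygen up miss; conductivity down miss
(C) sediment plume from construction — water clarity down match; shoreline vegetation loss match; zooplankton density down match; dissolved oxygen up match; conductivity down match (by dissolved oxygen up → conductivity down)
(D) agricultural runoff — does not account for dissolved oxygen up
(C) alone accounts for all the evidence.

C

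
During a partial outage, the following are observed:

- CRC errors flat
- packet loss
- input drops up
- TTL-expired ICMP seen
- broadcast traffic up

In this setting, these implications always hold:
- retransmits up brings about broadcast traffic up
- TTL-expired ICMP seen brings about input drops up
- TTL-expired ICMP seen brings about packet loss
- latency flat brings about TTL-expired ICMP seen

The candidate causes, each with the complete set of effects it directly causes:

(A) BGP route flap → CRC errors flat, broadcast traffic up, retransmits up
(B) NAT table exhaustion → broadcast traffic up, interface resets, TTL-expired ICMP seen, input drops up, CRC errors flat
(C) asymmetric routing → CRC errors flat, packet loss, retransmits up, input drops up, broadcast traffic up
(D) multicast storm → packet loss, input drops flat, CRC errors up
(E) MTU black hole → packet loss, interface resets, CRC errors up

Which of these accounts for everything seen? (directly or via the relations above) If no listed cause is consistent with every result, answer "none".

Checking each candidate against the observations:
(A) BGP route flap — does not account for packet loss, input drops up, TTL-expired ICMP seen
(B) NAT table exhaustion — CRC errors flat match; packet loss match (via TTL-expired ICMP seen → packet loss); input drops up match; TTL-expired ICMP seen match; broadcast traffic up match
(C) asymmetric routing — CRC errors flat match; packet loss match; input drops up match; TTL-expired ICMP seen miss; broadcast traffic up match
(D) multicast storm — CRC errors flat miss; packet loss match; input drops up miss; TTL-expired ICMP seen miss; broadcast traffic up miss
(E) MTU black hole — CRC errors flat miss; packet loss match; input drops up miss; TTL-expired ICMP seen miss; broadcast traffic up miss
(B) is the only candidate with no mismatches.

B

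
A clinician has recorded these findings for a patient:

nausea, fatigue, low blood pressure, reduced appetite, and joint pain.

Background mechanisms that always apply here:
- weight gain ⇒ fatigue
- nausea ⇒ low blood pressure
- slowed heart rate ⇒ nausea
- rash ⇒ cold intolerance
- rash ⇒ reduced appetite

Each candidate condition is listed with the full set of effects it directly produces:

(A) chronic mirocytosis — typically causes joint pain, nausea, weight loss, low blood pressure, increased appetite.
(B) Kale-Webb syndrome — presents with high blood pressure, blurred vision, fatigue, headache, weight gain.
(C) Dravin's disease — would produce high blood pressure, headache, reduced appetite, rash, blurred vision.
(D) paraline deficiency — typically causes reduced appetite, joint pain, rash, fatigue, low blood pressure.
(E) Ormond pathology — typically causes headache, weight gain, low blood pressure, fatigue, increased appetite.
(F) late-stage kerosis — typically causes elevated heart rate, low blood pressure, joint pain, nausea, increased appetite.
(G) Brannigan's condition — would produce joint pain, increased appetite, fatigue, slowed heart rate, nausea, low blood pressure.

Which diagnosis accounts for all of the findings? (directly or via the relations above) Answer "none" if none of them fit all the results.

Per-candidate check:
(A) chronic mirocytosis — nausea yes; fatigue NO; low blood pressure yes; reduced appetite NO; joint pain yes
(B) Kale-Webb syndrome — nausea NO; fatigue yes; low blood pressure NO; reduced appetite NO; joint pain NO
(C) Dravin's disease — fails on nausea, fatigue, low blood pressure, joint pain (predicts high blood pressure, not low blood pressure)
(D) paraline deficiency — does not account for nausea
(E) Ormond pathology — fails on nausea, reduced appetite, joint pain (predicts increased appetite, not reduced appetite)
(F) late-stage kerosis — nausea yes; fatigue NO; low blood pressure yes; reduced appetite NO; joint pain yes
(G) Brannigan's condition — fails on reduced appetite (predicts increased appetite, not reduced appetite)
None of the listed candidates fits everything.

none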